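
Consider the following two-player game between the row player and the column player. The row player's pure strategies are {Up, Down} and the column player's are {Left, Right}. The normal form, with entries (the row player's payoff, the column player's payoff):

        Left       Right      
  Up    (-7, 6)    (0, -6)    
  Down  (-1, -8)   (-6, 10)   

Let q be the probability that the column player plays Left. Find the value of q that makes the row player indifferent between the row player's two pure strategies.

In a mixed equilibrium the row player is indifferent between Up and Down; this condition fixes q.
  the row player's payoff to Up: q·(-7) + (1−q)·0 = -7q
  the row player's payoff to Down: q·(-1) + (1−q)·(-6) = 5q - 6
  -7q = 5q - 6  ⇒  -12q = -6  ⇒  q = 1/2.

q = 1/2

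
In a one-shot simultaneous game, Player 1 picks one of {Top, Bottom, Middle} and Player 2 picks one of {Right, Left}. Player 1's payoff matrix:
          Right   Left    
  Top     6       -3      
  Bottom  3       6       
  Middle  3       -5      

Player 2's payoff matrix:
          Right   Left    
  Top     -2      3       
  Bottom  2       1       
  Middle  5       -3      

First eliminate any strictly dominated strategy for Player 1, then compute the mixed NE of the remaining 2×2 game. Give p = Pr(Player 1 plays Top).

Player 1's strategy Middle is strictly dominated by Top: 6 > 3 and -3 > -5. Eliminate Middle.
For Player 2 to be willing to mix, Player 2 must be indifferent between Right and Left, which pins down Player 1's mix.
  Player 2's expected payoff from Right: p·(-2) + (1−p)·2 = -4p + 2
  Player 2's expected payoff from Left: p·3 + (1−p)·1 = 2p + 1
  -4p + 2 = 2p + 1  ⇒  -6p = -1  ⇒  p = 1/6.

p = 1/6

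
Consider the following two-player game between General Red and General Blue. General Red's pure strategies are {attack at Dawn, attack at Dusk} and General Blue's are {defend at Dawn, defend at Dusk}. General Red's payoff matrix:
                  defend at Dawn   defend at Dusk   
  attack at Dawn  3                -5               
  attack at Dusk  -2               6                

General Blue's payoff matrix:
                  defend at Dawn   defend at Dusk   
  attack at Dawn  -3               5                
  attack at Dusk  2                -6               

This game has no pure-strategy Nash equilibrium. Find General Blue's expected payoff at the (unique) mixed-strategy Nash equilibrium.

-1/2

General Blue's indifference between defend at Dawn and defend at Dusk determines General Red's mixing probability p:
  General Blue's expected payoff from defend at Dawn: p·(-3) + (1−p)·2 = -5p + 2
  General Blue's expected payoff from defend at Dusk: p·5 + (1−p)·(-6) = 11p - 6
  -5p + 2 = 11p - 6  ⇒  -16p = -8  ⇒  p = 1/2.
At equilibrium General Blue is indifferent across columns, so General Blue's payoff equals the payoff from defend at Dawn: (1/2)·(-3) + (1/2)·2 = -1/2.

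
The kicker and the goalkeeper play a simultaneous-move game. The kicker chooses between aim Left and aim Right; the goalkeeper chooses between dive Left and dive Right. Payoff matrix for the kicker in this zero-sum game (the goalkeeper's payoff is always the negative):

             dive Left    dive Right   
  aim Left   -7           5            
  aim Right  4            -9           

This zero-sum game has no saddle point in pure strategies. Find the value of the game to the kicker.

For the kicker to be willing to mix, the kicker must be indifferent between aim Left and aim Right, which pins down the goalkeeper's mix.
  the kicker's expected payoff from aim Left: q·(-7) + (1−q)·5 = -12q + 5
  the kicker's expected payoff from aim Right: q·4 + (1−q)·(-9) = 13q - 9
  -12q + 5 = 13q - 9  ⇒  -25q = -14  ⇒  q = 14/25.
The value is the kicker's expected payoff against this mix (using aim Left): (14/25)·(-7) + (11/25)·5 = -43/25.

v = -43/25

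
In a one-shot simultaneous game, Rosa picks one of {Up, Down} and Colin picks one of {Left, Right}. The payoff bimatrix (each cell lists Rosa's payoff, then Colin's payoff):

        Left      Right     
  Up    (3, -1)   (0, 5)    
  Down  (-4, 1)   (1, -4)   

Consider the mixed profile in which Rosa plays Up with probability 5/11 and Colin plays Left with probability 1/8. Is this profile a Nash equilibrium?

Check Colin's indifference given Rosa's mix p = 5/11:
  payoff from Left = 1/11; payoff from Right = 1/11 — equal.
Check Rosa's indifference given Colin's mix q = 1/8:
  payoff from Up = 3/8; payoff from Down = 3/8 — equal.
Both players are indifferent, so neither can profitably deviate.

Yes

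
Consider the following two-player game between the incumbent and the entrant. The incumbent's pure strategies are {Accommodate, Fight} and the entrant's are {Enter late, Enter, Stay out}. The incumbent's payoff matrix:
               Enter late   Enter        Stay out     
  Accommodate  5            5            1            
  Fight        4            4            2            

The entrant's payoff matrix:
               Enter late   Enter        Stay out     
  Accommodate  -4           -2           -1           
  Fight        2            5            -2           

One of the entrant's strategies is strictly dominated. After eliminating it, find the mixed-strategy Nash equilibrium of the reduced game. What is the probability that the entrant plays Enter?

The entrant's strategy Enter late is strictly dominated by Enter: -2 > -4 and 5 > 2. Eliminate Enter late.
Set the incumbent's expected payoff from Accommodate equal to that from Fight:
  the incumbent's expected payoff from Accommodate: q·5 + (1−q)·1 = 4q + 1
  the incumbent's expected payoff from Fight: q·4 + (1−q)·2 = 2q + 2
  4q + 1 = 2q + 2  ⇒  2q = 1  ⇒  q = 1/2.

q = 1/2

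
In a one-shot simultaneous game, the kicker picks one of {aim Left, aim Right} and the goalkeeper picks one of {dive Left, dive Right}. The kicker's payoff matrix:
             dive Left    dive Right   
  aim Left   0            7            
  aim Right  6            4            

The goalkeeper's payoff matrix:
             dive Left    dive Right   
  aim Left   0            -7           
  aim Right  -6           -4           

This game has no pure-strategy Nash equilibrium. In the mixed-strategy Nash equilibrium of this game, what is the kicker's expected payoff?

14/3

The kicker's indifference between aim Left and aim Right determines the goalkeeper's mixing probability q:
  the kicker's payoff to aim Left: q·0 + (1−q)·7 = -7q + 7
  the kicker's payoff to aim Right: q·6 + (1−q)·4 = 2q + 4
  -7q + 7 = 2q + 4  ⇒  -9q = -3  ⇒  q = 1/3.
At equilibrium the kicker is indifferent across rows, so the kicker's payoff equals the payoff from aim Left: (1/3)·0 + (2/3)·7 = 14/3.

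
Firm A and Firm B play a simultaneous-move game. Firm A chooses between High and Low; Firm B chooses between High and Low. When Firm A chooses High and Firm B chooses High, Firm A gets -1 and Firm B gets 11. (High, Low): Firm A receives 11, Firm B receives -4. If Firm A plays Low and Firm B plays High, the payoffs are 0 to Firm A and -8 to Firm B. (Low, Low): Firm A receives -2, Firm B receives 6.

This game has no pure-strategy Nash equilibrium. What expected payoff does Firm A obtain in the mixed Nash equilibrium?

Set Firm A's expected payoff from High equal to that from Low:
  Firm A's expected payoff from High: q·(-1) + (1−q)·11 = -12q + 11
  Firm A's expected payoff from Low: q·0 + (1−q)·(-2) = 2q - 2
  -12q + 11 = 2q - 2  ⇒  -14q = -13  ⇒  q = 13/14.
At equilibrium Firm A is indifferent across rows, so Firm A's payoff equals the payoff from High: (13/14)·(-1) + (1/14)·11 = -1/7.

-1/7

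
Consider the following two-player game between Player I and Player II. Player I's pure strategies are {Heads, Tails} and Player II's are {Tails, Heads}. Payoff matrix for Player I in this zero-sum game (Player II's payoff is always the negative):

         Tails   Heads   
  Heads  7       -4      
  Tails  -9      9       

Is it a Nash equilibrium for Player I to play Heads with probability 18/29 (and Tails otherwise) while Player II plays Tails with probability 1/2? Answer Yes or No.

Given Player II's mix q = 1/2, Player I's payoff from Heads is 3/2 but from Tails is 0. Player I strictly prefers Heads, so Player I would not mix.
So the proposed profile is not a Nash equilibrium.

No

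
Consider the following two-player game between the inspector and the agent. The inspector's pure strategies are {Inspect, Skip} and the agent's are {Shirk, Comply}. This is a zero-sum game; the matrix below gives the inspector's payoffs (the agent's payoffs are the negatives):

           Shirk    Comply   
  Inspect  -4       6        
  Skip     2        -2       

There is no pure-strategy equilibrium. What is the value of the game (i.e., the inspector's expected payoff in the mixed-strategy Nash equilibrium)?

v = 2/7

The inspector's indifference between Inspect and Skip determines the agent's mixing probability q:
  the inspector's expected payoff from Inspect: q·(-4) + (1−q)·6 = -10q + 6
  the inspector's expected payoff from Skip: q·2 + (1−q)·(-2) = 4q - 2
  -10q + 6 = 4q - 2  ⇒  -14q = -8  ⇒  q = 4/7.
The value is the inspector's expected payoff against this mix (using Inspect): (4/7)·(-4) + (3/7)·6 = 2/7.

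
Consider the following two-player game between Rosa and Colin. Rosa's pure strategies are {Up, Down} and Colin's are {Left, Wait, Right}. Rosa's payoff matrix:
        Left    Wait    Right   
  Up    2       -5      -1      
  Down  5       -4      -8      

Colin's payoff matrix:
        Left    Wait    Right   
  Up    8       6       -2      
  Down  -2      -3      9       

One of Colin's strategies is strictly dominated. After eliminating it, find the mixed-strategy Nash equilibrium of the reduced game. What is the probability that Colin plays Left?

Colin's strategy Wait is strictly dominated by Left: 8 > 6 and -2 > -3. Eliminate Wait.
In a mixed equilibrium Rosa is indifferent between Up and Down; this condition fixes q.
  Rosa's payoff to Up: q·2 + (1−q)·(-1) = 3q - 1
  Rosa's payoff to Down: q·5 + (1−q)·(-8) = 13q - 8
  3q - 1 = 13q - 8  ⇒  -10q = -7  ⇒  q = 7/10.

q = 7/10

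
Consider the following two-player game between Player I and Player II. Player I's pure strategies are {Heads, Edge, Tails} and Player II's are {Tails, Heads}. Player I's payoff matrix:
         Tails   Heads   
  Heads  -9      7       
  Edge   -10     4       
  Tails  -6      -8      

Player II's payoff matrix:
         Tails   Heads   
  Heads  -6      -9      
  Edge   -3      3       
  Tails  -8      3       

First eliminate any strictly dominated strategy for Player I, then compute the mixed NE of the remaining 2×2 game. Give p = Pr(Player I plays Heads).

Player I's strategy Edge is strictly dominated by Heads: -9 > -10 and 7 > 4. Eliminate Edge.
Player I's mix must leave Player II indifferent between Tails and Heads.
  Player II's payoff to Tails: p·(-6) + (1−p)·(-8) = 2p - 8
  Player II's payoff to Heads: p·(-9) + (1−p)·3 = -12p + 3
  2p - 8 = -12p + 3  ⇒  14p = 11  ⇒  p = 11/14.

p = 11/14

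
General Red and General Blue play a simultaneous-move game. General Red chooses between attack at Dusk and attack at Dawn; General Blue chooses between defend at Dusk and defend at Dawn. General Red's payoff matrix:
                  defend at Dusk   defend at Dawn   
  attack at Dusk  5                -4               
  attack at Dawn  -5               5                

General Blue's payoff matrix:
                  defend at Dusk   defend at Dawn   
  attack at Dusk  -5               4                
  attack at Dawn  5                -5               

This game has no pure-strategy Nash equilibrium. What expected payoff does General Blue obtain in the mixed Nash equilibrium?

General Blue's indifference between defend at Dusk and defend at Dawn determines General Red's mixing probability p:
  General Blue's expected payoff from defend at Dusk: p·(-5) + (1−p)·5 = -10p + 5
  General Blue's expected payoff from defend at Dawn: p·4 + (1−p)·(-5) = 9p - 5
  -10p + 5 = 9p - 5  ⇒  -19p = -10  ⇒  p = 10/19.
At equilibrium General Blue is indifferent across columns, so General Blue's payoff equals the payoff from defend at Dusk: (10/19)·(-5) + (9/19)·5 = -5/19.

-5/19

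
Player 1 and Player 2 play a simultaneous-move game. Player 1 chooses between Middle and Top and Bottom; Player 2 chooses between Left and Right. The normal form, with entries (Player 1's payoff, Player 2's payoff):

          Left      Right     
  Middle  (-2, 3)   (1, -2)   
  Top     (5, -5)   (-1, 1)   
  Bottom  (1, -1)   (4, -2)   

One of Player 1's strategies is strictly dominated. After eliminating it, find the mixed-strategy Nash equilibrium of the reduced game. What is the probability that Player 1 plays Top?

p = 1/7

Player 1's strategy Middle is strictly dominated by Bottom: 1 > -2 and 4 > 1. Eliminate Middle.
Set Player 2's expected payoff from Left equal to that from Right:
  Player 2's payoff from Left: p·(-5) + (1−p)·(-1) = -4p - 1
  Player 2's payoff from Right: p·1 + (1−p)·(-2) = 3p - 2
  -4p - 1 = 3p - 2  ⇒  -7p = -1  ⇒  p = 1/7.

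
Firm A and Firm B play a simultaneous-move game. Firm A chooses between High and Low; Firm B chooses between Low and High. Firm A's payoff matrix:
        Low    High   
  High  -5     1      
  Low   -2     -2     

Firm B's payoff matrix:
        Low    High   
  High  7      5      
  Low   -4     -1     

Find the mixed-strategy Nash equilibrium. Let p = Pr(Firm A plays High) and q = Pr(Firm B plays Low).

For Firm B to be willing to mix, Firm B must be indifferent between Low and High, which pins down Firm A's mix.
  Firm B's expected payoff from Low: p·7 + (1−p)·(-4) = 11p - 4
  Firm B's expected payoff from High: p·5 + (1−p)·(-1) = 6p - 1
  11p - 4 = 6p - 1  ⇒  5p = 3  ⇒  p = 3/5.
Firm B's mix must leave Firm A indifferent between High and Low.
  Firm A's payoff to High: q·(-5) + (1−q)·1 = -6q + 1
  Firm A's payoff to Low: q·(-2) + (1−q)·(-2) = -2
  -6q + 1 = -2  ⇒  -6q = -3  ⇒  q = 1/2.

p = 3/5, q = 1/2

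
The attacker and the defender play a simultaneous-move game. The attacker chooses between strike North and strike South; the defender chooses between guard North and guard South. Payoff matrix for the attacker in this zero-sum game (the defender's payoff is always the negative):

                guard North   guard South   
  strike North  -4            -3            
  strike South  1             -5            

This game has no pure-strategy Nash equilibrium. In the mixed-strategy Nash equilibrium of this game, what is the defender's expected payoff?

23/7

In a mixed equilibrium the defender is indifferent between guard North and guard South; this condition fixes p.
  the defender's payoff to guard North: p·4 + (1−p)·(-1) = 5p - 1
  the defender's payoff to guard South: p·3 + (1−p)·5 = -2p + 5
  5p - 1 = -2p + 5  ⇒  7p = 6  ⇒  p = 6/7.
At equilibrium the defender is indifferent across columns, so the defender's payoff equals the payoff from guard North: (6/7)·4 + (1/7)·(-1) = 23/7.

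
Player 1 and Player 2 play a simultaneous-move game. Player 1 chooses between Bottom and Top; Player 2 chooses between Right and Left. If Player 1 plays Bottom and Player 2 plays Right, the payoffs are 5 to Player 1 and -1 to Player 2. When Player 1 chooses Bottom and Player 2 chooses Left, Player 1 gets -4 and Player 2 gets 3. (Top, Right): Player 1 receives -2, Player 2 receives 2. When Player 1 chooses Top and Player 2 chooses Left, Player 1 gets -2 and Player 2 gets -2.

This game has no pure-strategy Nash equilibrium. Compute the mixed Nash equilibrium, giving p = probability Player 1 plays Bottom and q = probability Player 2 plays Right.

Player 1's mix must leave Player 2 indifferent between Right and Left.
  Player 2's expected payoff from Right: p·(-1) + (1−p)·2 = -3p + 2
  Player 2's expected payoff from Left: p·3 + (1−p)·(-2) = 5p - 2
  -3p + 2 = 5p - 2  ⇒  -8p = -4  ⇒  p = 1/2.
Player 1's indifference between Bottom and Top determines Player 2's mixing probability q:
  Player 1's payoff to Bottom: q·5 + (1−q)·(-4) = 9q - 4
  Player 1's payoff to Top: q·(-2) + (1−q)·(-2) = -2
  9q - 4 = -2  ⇒  9q = 2  ⇒  q = 2/9.

p = 1/2, q = 2/9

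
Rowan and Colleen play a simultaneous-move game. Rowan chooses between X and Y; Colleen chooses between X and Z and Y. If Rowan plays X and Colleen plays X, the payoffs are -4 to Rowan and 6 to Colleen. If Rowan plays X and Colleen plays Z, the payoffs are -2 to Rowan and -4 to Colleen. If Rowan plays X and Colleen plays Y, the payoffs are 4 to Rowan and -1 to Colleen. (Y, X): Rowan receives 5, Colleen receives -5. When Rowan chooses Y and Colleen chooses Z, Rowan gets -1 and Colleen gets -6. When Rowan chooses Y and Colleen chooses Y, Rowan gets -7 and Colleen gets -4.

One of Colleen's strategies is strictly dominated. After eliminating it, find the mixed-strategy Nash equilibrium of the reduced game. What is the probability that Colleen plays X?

q = 11/20

Colleen's strategy Z is strictly dominated by Y: -1 > -4 and -4 > -6. Eliminate Z.
Set Rowan's expected payoff from X equal to that from Y:
  Rowan's payoff from X: q·(-4) + (1−q)·4 = -8q + 4
  Rowan's payoff from Y: q·5 + (1−q)·(-7) = 12q - 7
  -8q + 4 = 12q - 7  ⇒  -20q = -11  ⇒  q = 11/20.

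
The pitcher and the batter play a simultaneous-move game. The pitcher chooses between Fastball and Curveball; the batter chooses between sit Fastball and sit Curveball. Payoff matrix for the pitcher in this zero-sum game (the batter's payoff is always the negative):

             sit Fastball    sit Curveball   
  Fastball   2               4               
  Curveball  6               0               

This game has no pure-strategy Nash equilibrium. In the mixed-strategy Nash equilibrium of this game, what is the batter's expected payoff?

The batter's indifference between sit Fastball and sit Curveball determines the pitcher's mixing probability p:
  the batter's payoff to sit Fastball: p·(-2) + (1−p)·(-6) = 4p - 6
  the batter's payoff to sit Curveball: p·(-4) + (1−p)·0 = -4p
  4p - 6 = -4p  ⇒  8p = 6  ⇒  p = 3/4.
At equilibrium the batter is indifferent across columns, so the batter's payoff equals the payoff from sit Fastball: (3/4)·(-2) + (1/4)·(-6) = -3.

-3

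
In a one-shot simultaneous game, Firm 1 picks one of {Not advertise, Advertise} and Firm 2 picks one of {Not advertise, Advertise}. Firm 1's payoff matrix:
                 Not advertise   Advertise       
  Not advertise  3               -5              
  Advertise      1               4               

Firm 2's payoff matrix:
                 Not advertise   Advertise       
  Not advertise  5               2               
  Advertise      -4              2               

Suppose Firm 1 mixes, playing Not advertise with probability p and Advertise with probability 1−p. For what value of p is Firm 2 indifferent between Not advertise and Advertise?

In a mixed equilibrium Firm 2 is indifferent between Not advertise and Advertise; this condition fixes p.
  Firm 2's payoff from Not advertise: p·5 + (1−p)·(-4) = 9p - 4
  Firm 2's payoff from Advertise: p·2 + (1−p)·2 = 2
  9p - 4 = 2  ⇒  9p = 6  ⇒  p = 2/3.

p = 2/3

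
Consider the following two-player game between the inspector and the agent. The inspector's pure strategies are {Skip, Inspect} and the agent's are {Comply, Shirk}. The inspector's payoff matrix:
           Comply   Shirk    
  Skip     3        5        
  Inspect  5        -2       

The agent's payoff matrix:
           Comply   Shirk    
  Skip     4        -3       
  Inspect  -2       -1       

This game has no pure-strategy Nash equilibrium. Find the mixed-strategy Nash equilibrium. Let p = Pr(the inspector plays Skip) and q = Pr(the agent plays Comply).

In a mixed equilibrium the agent is indifferent between Comply and Shirk; this condition fixes p.
  the agent's payoff to Comply: p·4 + (1−p)·(-2) = 6p - 2
  the agent's payoff to Shirk: p·(-3) + (1−p)·(-1) = -2p - 1
  6p - 2 = -2p - 1  ⇒  8p = 1  ⇒  p = 1/8.
In a mixed equilibrium the inspector is indifferent between Skip and Inspect; this condition fixes q.
  the inspector's payoff to Skip: q·3 + (1−q)·5 = -2q + 5
  the inspector's payoff to Inspect: q·5 + (1−q)·(-2) = 7q - 2
  -2q + 5 = 7q - 2  ⇒  -9q = -7  ⇒  q = 7/9.

p = 1/8, q = 7/9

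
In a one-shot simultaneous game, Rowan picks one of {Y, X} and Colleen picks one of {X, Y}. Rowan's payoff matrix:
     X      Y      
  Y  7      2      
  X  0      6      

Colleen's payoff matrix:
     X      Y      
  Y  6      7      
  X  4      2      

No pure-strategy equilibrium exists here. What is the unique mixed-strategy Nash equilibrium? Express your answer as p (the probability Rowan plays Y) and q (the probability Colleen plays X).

p = 2/3, q = 4/11

Rowan's mix must leave Colleen indifferent between X and Y.
  Colleen's expected payoff from X: p·6 + (1−p)·4 = 2p + 4
  Colleen's expected payoff from Y: p·7 + (1−p)·2 = 5p + 2
  2p + 4 = 5p + 2  ⇒  -3p = -2  ⇒  p = 2/3.
In a mixed equilibrium Rowan is indifferent between Y and X; this condition fixes q.
  Rowan's payoff from Y: q·7 + (1−q)·2 = 5q + 2
  Rowan's payoff from X: q·0 + (1−q)·6 = -6q + 6
  5q + 2 = -6q + 6  ⇒  11q = 4  ⇒  q = 4/11.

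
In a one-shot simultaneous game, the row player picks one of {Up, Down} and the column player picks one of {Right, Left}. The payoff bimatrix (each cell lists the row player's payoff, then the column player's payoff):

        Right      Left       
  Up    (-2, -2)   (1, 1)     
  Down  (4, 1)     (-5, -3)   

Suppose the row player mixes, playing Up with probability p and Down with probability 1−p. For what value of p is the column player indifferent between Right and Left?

For the column player to be willing to mix, the column player must be indifferent between Right and Left, which pins down the row player's mix.
  the column player's payoff from Right: p·(-2) + (1−p)·1 = -3p + 1
  the column player's payoff from Left: p·1 + (1−p)·(-3) = 4p - 3
  -3p + 1 = 4p - 3  ⇒  -7p = -4  ⇒  p = 4/7.

p = 4/7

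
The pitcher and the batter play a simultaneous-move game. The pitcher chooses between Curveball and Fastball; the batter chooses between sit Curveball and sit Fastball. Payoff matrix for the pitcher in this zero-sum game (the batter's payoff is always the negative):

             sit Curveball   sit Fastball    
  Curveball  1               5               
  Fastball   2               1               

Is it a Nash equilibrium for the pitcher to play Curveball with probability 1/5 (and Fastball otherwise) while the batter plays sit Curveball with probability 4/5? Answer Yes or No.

Check the batter's indifference given the pitcher's mix p = 1/5:
  payoff from sit Curveball = -9/5; payoff from sit Fastball = -9/5 — equal.
Check the pitcher's indifference given the batter's mix q = 4/5:
  payoff from Curveball = 9/5; payoff from Fastball = 9/5 — equal.
Both players are indifferent, so neither can profitably deviate.

Yes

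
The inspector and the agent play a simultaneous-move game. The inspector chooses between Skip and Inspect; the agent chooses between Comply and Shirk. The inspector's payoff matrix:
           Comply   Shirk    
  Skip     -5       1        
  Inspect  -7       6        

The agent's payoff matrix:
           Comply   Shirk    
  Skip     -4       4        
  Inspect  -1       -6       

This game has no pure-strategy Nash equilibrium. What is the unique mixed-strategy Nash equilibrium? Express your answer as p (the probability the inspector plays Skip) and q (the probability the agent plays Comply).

p = 5/13, q = 5/7

The inspector's mix must leave the agent indifferent between Comply and Shirk.
  the agent's expected payoff from Comply: p·(-4) + (1−p)·(-1) = -3p - 1
  the agent's expected payoff from Shirk: p·4 + (1−p)·(-6) = 10p - 6
  -3p - 1 = 10p - 6  ⇒  -13p = -5  ⇒  p = 5/13.
Set the inspector's expected payoff from Skip equal to that from Inspect:
  the inspector's expected payoff from Skip: q·(-5) + (1−q)·1 = -6q + 1
  the inspector's expected payoff from Inspect: q·(-7) + (1−q)·6 = -13q + 6
  -6q + 1 = -13q + 6  ⇒  7q = 5  ⇒  q = 5/7.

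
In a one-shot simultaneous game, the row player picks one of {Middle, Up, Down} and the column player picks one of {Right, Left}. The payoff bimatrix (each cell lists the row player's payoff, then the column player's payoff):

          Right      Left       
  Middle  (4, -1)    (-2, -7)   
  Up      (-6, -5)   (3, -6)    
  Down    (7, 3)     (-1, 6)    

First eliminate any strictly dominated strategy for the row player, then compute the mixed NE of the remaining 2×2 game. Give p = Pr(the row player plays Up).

The row player's strategy Middle is strictly dominated by Down: 7 > 4 and -1 > -2. Eliminate Middle.
The column player's indifference between Right and Left determines the row player's mixing probability p:
  the column player's payoff from Right: p·(-5) + (1−p)·3 = -8p + 3
  the column player's payoff from Left: p·(-6) + (1−p)·6 = -12p + 6
  -8p + 3 = -12p + 6  ⇒  4p = 3  ⇒  p = 3/4.

p = 3/4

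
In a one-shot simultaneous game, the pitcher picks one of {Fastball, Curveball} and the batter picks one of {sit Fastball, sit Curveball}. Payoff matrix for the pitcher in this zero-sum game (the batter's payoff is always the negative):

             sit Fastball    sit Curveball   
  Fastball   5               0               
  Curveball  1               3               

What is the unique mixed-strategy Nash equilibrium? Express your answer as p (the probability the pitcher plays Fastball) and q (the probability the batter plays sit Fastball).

p = 2/7, q = 3/7

For the batter to be willing to mix, the batter must be indifferent between sit Fastball and sit Curveball, which pins down the pitcher's mix.
  the batter's payoff to sit Fastball: p·(-5) + (1−p)·(-1) = -4p - 1
  the batter's payoff to sit Curveball: p·0 + (1−p)·(-3) = 3p - 3
  -4p - 1 = 3p - 3  ⇒  -7p = -2  ⇒  p = 2/7.
The batter's mix must leave the pitcher indifferent between Fastball and Curveball.
  the pitcher's payoff from Fastball: q·5 + (1−q)·0 = 5q
  the pitcher's payoff from Curveball: q·1 + (1−q)·3 = -2q + 3
  5q = -2q + 3  ⇒  7q = 3  ⇒  q = 3/7.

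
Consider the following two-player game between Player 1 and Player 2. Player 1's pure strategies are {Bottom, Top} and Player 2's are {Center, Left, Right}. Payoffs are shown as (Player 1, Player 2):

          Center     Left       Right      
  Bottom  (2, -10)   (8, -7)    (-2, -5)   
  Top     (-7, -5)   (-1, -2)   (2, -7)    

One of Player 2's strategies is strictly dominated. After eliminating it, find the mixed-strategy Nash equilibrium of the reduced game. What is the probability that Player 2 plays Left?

Player 2's strategy Center is strictly dominated by Left: -7 > -10 and -2 > -5. Eliminate Center.
Player 1's indifference between Bottom and Top determines Player 2's mixing probability q:
  Player 1's expected payoff from Bottom: q·8 + (1−q)·(-2) = 10q - 2
  Player 1's expected payoff from Top: q·(-1) + (1−q)·2 = -3q + 2
  10q - 2 = -3q + 2  ⇒  13q = 4  ⇒  q = 4/13.

q = 4/13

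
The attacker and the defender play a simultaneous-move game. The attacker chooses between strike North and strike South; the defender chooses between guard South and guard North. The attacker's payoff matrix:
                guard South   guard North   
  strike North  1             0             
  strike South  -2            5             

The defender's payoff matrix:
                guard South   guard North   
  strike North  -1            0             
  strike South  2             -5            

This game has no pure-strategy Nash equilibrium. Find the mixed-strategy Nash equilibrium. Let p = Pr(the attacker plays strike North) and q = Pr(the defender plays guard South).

p = 7/8, q = 5/8

The defender's indifference between guard South and guard North determines the attacker's mixing probability p:
  the defender's payoff to guard South: p·(-1) + (1−p)·2 = -3p + 2
  the defender's payoff to guard North: p·0 + (1−p)·(-5) = 5p - 5
  -3p + 2 = 5p - 5  ⇒  -8p = -7  ⇒  p = 7/8.
For the attacker to be willing to mix, the attacker must be indifferent between strike North and strike South, which pins down the defender's mix.
  the attacker's expected payoff from strike North: q·1 + (1−q)·0 = q
  the attacker's expected payoff from strike South: q·(-2) + (1−q)·5 = -7q + 5
  q = -7q + 5  ⇒  8q = 5  ⇒  q = 5/8.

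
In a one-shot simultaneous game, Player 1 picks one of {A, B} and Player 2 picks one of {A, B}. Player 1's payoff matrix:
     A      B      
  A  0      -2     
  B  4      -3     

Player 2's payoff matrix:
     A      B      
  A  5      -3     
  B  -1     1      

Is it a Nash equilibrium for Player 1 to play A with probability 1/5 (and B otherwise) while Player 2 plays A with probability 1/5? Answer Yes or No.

Yes

Check Player 2's indifference given Player 1's mix p = 1/5:
  payoff from A = 1/5; payoff from B = 1/5 — equal.
Check Player 1's indifference given Player 2's mix q = 1/5:
  payoff from A = -8/5; payoff from B = -8/5 — equal.
Both players are indifferent, so neither can profitably deviate.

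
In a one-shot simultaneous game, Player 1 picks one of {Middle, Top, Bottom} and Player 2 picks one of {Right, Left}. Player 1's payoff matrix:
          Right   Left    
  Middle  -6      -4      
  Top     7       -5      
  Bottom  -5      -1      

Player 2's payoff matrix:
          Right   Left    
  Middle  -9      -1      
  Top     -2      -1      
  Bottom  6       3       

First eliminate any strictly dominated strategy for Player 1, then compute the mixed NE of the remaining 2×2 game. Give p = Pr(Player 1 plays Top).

Player 1's strategy Middle is strictly dominated by Bottom: -5 > -6 and -1 > -4. Eliminate Middle.
For Player 2 to be willing to mix, Player 2 must be indifferent between Right and Left, which pins down Player 1's mix.
  Player 2's expected payoff from Right: p·(-2) + (1−p)·6 = -8p + 6
  Player 2's expected payoff from Left: p·(-1) + (1−p)·3 = -4p + 3
  -8p + 6 = -4p + 3  ⇒  -4p = -3  ⇒  p = 3/4.

p = 3/4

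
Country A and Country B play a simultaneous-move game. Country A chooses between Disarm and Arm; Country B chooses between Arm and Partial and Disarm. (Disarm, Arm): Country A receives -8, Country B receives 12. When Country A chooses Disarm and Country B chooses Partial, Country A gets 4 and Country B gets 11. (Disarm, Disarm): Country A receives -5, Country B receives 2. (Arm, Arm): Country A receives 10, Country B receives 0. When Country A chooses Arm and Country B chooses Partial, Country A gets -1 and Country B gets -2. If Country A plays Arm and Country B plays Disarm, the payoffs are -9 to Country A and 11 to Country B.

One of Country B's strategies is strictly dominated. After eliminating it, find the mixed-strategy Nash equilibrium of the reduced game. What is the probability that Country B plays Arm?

q = 2/11

Country B's strategy Partial is strictly dominated by Arm: 12 > 11 and 0 > -2. Eliminate Partial.
Set Country A's expected payoff from Disarm equal to that from Arm:
  Country A's payoff to Disarm: q·(-8) + (1−q)·(-5) = -3q - 5
  Country A's payoff to Arm: q·10 + (1−q)·(-9) = 19q - 9
  -3q - 5 = 19q - 9  ⇒  -22q = -4  ⇒  q = 2/11.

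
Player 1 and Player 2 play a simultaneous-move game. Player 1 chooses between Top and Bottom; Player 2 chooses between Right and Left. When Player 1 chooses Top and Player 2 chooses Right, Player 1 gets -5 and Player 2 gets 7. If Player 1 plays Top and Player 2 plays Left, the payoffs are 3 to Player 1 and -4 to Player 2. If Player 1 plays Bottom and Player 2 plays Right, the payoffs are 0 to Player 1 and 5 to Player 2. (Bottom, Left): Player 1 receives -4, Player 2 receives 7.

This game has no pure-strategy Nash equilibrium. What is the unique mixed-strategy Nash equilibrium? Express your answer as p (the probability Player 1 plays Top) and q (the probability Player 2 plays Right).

p = 2/13, q = 7/12

Player 2's indifference between Right and Left determines Player 1's mixing probability p:
  Player 2's expected payoff from Right: p·7 + (1−p)·5 = 2p + 5
  Player 2's expected payoff from Left: p·(-4) + (1−p)·7 = -11p + 7
  2p + 5 = -11p + 7  ⇒  13p = 2  ⇒  p = 2/13.
In a mixed equilibrium Player 1 is indifferent between Top and Bottom; this condition fixes q.
  Player 1's payoff to Top: q·(-5) + (1−q)·3 = -8q + 3
  Player 1's payoff to Bottom: q·0 + (1−q)·(-4) = 4q - 4
  -8q + 3 = 4q - 4  ⇒  -12q = -7  ⇒  q = 7/12.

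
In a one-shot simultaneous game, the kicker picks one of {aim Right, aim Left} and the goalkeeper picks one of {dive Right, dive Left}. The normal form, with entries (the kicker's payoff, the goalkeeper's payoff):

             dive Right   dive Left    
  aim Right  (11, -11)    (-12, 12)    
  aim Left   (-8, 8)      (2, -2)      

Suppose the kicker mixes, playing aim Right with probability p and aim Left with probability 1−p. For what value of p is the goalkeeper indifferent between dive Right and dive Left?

The goalkeeper's indifference between dive Right and dive Left determines the kicker's mixing probability p:
  the goalkeeper's payoff from dive Right: p·(-11) + (1−p)·8 = -19p + 8
  the goalkeeper's payoff from dive Left: p·12 + (1−p)·(-2) = 14p - 2
  -19p + 8 = 14p - 2  ⇒  -33p = -10  ⇒  p = 10/33.

p = 10/33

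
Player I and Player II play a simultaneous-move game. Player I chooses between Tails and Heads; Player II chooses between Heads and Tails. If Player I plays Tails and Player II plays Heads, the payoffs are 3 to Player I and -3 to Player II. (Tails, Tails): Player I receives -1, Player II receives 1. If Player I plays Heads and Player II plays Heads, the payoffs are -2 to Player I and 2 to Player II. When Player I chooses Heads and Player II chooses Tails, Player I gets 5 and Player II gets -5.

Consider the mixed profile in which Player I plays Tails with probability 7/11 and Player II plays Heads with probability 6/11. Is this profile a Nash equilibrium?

Yes

Check Player II's indifference given Player I's mix p = 7/11:
  payoff from Heads = -13/11; payoff from Tails = -13/11 — equal.
Check Player I's indifference given Player II's mix q = 6/11:
  payoff from Tails = 13/11; payoff from Heads = 13/11 — equal.
Both players are indifferent, so neither can profitably deviate.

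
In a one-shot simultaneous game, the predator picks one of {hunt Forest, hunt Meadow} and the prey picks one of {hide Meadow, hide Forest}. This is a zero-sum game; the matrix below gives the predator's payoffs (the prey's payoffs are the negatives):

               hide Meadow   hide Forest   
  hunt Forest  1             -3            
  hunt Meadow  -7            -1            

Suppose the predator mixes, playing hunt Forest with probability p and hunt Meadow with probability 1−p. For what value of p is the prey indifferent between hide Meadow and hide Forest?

In a mixed equilibrium the prey is indifferent between hide Meadow and hide Forest; this condition fixes p.
  the prey's payoff from hide Meadow: p·(-1) + (1−p)·7 = -8p + 7
  the prey's payoff from hide Forest: p·3 + (1−p)·1 = 2p + 1
  -8p + 7 = 2p + 1  ⇒  -10p = -6  ⇒  p = 3/5.

p = 3/5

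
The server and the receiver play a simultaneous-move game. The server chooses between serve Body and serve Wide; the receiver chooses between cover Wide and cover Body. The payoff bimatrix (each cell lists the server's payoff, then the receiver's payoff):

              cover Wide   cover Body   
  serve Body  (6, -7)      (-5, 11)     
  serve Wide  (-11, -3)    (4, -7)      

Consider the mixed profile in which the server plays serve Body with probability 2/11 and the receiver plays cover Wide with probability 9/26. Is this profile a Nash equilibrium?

Yes

Check the receiver's indifference given the server's mix p = 2/11:
  payoff from cover Wide = -41/11; payoff from cover Body = -41/11 — equal.
Check the server's indifference given the receiver's mix q = 9/26:
  payoff from serve Body = -31/26; payoff from serve Wide = -31/26 — equal.
Both players are indifferent, so neither can profitably deviate.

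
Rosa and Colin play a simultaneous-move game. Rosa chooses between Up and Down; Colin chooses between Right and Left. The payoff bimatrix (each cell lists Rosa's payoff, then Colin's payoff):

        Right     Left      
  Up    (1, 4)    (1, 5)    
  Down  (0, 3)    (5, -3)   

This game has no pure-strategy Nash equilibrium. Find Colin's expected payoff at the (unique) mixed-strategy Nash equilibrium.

In a mixed equilibrium Colin is indifferent between Right and Left; this condition fixes p.
  Colin's expected payoff from Right: p·4 + (1−p)·3 = p + 3
  Colin's expected payoff from Left: p·5 + (1−p)·(-3) = 8p - 3
  p + 3 = 8p - 3  ⇒  -7p = -6  ⇒  p = 6/7.
At equilibrium Colin is indifferent across columns, so Colin's payoff equals the payoff from Right: (6/7)·4 + (1/7)·3 = 27/7.

27/7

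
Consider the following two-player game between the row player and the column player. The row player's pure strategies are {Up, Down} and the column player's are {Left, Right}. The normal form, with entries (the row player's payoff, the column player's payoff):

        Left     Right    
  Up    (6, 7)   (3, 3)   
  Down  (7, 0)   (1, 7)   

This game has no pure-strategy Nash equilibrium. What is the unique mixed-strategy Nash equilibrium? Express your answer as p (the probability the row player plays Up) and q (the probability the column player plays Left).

For the column player to be willing to mix, the column player must be indifferent between Left and Right, which pins down the row player's mix.
  the column player's payoff from Left: p·7 + (1−p)·0 = 7p
  the column player's payoff from Right: p·3 + (1−p)·7 = -4p + 7
  7p = -4p + 7  ⇒  11p = 7  ⇒  p = 7/11.
The row player's indifference between Up and Down determines the column player's mixing probability q:
  the row player's payoff from Up: q·6 + (1−q)·3 = 3q + 3
  the row player's payoff from Down: q·7 + (1−q)·1 = 6q + 1
  3q + 3 = 6q + 1  ⇒  -3q = -2  ⇒  q = 2/3.

p = 7/11, q = 2/3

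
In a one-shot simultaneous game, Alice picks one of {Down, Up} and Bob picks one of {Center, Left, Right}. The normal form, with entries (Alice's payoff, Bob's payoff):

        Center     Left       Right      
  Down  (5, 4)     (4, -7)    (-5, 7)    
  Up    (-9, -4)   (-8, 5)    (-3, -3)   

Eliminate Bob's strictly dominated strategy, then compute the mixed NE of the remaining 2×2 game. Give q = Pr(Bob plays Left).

q = 1/7

Bob's strategy Center is strictly dominated by Right: 7 > 4 and -3 > -4. Eliminate Center.
For Alice to be willing to mix, Alice must be indifferent between Down and Up, which pins down Bob's mix.
  Alice's payoff to Down: q·4 + (1−q)·(-5) = 9q - 5
  Alice's payoff to Up: q·(-8) + (1−q)·(-3) = -5q - 3
  9q - 5 = -5q - 3  ⇒  14q = 2  ⇒  q = 1/7.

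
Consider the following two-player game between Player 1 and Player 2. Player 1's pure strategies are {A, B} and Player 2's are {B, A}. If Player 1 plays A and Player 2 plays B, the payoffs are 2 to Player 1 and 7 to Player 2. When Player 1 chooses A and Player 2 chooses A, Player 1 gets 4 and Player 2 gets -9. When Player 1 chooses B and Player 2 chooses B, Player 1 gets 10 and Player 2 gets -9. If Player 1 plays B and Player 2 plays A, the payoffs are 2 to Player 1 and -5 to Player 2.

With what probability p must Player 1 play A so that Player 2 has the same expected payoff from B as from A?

Player 1's mix must leave Player 2 indifferent between B and A.
  Player 2's expected payoff from B: p·7 + (1−p)·(-9) = 16p - 9
  Player 2's expected payoff from A: p·(-9) + (1−p)·(-5) = -4p - 5
  16p - 9 = -4p - 5  ⇒  20p = 4  ⇒  p = 1/5.

p = 1/5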